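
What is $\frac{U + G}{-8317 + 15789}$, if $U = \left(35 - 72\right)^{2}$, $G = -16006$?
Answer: $- \frac{14637}{7472} \approx -1.9589$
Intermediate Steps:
$U = 1369$ ($U = \left(-37\right)^{2} = 1369$)
$\frac{U + G}{-8317 + 15789} = \frac{1369 - 16006}{-8317 + 15789} = - \frac{14637}{7472}$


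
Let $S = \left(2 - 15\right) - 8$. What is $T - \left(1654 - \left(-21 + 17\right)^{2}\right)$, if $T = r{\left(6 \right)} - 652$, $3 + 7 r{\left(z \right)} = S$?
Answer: $- \frac{16054}{7} \approx -2293.4$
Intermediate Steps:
$S = -21$ ($S = -13 - 8 = -21$)
$r{\left(z \right)} = - \frac{24}{7}$ ($r{\left(z \right)} = - \frac{3}{7} + \frac{1}{7} \left(-21\right) = - \frac{3}{7} - 3 = - \frac{24}{7}$)
$T = - \frac{4588}{7}$ ($T = - \frac{24}{7} - 652 = - \frac{4588}{7} \approx -655.43$)
$T - \left(1654 - \left(-21 + 17\right)^{2}\right) = - \frac{4588}{7} - \left(1654 - \left(-21 + 17\right)^{2}\right) = - \frac{4588}{7} - \left(1654 - \left(-4\right)^{2}\right) = - \frac{4588}{7} - \left(1654 - 16\right) = - \frac{4588}{7} - 1638 = - \frac{16054}{7}$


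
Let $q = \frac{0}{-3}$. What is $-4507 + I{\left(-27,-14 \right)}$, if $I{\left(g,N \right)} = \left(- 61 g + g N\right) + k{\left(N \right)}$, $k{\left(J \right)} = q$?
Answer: $-2482$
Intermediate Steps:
$q = 0$ ($q = 0 \left(- \frac{1}{3}\right) = 0$)
$k{\left(J \right)} = 0$
$I{\left(g,N \right)} = - 61 g + N g$ ($I{\left(g,N \right)} = \left(- 61 g + g N\right) + 0 = \left(- 61 g + N g\right) + 0 = - 61 g + N g$)
$-4507 + I{\left(-27,-14 \right)} = -4507 - 27 \left(-61 - 14\right) = -4507 - -2025 = -4507 + 2025 = -2482$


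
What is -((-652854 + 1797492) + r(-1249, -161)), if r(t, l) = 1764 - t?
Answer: -1147651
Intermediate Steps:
-((-652854 + 1797492) + r(-1249, -161)) = -((-652854 + 1797492) + (1764 - 1*(-1249))) = -(1144638 + (1764 + 1249)) = -(1144638 + 3013) = -1*1147651 = -1147651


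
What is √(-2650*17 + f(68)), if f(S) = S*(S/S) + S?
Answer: I*√44914 ≈ 211.93*I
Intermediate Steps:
f(S) = 2*S (f(S) = S*1 + S = S + S = 2*S)
√(-2650*17 + f(68)) = √(-2650*17 + 2*68) = √(-45050 + 136) = √(-44914) = I*√44914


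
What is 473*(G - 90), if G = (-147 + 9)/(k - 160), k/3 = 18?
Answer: -2223573/53 ≈ -41954.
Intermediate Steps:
k = 54 (k = 3*18 = 54)
G = 69/53 (G = (-147 + 9)/(54 - 160) = -138/(-106) = -138*(-1/106) = 69/53 ≈ 1.3019)
473*(G - 90) = 473*(69/53 - 90) = 473*(-4701/53) = -2223573/53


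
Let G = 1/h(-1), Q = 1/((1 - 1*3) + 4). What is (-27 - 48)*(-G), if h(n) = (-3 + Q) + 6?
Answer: 150/7 ≈ 21.429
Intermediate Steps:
Q = ½ (Q = 1/((1 - 3) + 4) = 1/(-2 + 4) = 1/2 = ½ ≈ 0.50000)
h(n) = 7/2 (h(n) = (-3 + ½) + 6 = -5/2 + 6 = 7/2)
G = 2/7 (G = 1/(7/2) = 2/7 ≈ 0.28571)
(-27 - 48)*(-G) = (-27 - 48)*(-1*2/7) = -75*(-2/7) = 150/7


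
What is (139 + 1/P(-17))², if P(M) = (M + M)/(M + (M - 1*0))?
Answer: 19600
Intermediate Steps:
P(M) = 1 (P(M) = (2*M)/(M + (M + 0)) = (2*M)/(M + M) = (2*M)/((2*M)) = (2*M)*(1/(2*M)) = 1)
(139 + 1/P(-17))² = (139 + 1/1)² = (139 + 1)² = 140² = 19600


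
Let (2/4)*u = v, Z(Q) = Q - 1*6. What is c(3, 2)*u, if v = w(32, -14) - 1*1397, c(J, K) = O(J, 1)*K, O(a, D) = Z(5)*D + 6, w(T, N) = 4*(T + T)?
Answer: -22820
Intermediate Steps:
w(T, N) = 8*T (w(T, N) = 4*(2*T) = 8*T)
Z(Q) = -6 + Q (Z(Q) = Q - 6 = -6 + Q)
O(a, D) = 6 - D (O(a, D) = (-6 + 5)*D + 6 = -D + 6 = 6 - D)
c(J, K) = 5*K (c(J, K) = (6 - 1*1)*K = (6 - 1)*K = 5*K)
v = -1141 (v = 8*32 - 1*1397 = 256 - 1397 = -1141)
u = -2282 (u = 2*(-1141) = -2282)
c(3, 2)*u = (5*2)*(-2282) = 10*(-2282) = -22820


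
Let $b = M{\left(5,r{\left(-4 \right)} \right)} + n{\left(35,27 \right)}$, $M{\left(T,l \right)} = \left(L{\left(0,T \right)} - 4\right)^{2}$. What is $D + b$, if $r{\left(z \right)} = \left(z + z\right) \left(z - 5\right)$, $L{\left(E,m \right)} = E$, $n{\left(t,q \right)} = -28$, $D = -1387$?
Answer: $-1399$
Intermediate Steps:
$r{\left(z \right)} = 2 z \left(-5 + z\right)$
$M{\left(T,l \right)} = 16$ ($M{\left(T,l \right)} = \left(0 - 4\right)^{2} = \left(-4\right)^{2} = 16$)
$b = -12$ ($b = 16 - 28 = -12$)
$D + b = -1387 - 12 = -1399$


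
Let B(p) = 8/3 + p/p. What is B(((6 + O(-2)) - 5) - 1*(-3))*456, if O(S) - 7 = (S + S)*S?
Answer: 1672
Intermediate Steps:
O(S) = 7 + 2*S² (O(S) = 7 + (S + S)*S = 7 + (2*S)*S = 7 + 2*S²)
B(p) = 11/3 (B(p) = 8*(⅓) + 1 = 8/3 + 1 = 11/3)
B(((6 + O(-2)) - 5) - 1*(-3))*456 = (11/3)*456 = 1672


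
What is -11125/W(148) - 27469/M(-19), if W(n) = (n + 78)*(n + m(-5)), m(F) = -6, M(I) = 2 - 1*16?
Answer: 440689699/224644 ≈ 1961.7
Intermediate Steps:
M(I) = -14 (M(I) = 2 - 16 = -14)
W(n) = (-6 + n)*(78 + n) (W(n) = (n + 78)*(n - 6) = (78 + n)*(-6 + n) = (-6 + n)*(78 + n))
-11125/W(148) - 27469/M(-19) = -11125/(-468 + 148² + 72*148) - 27469/(-14) = -11125/(-468 + 21904 + 10656) - 27469*(-1/14) = -11125/32092 + 27469/14 = 440689699/224644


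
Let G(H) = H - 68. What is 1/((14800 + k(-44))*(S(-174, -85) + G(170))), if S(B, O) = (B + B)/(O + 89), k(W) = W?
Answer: 1/221340 ≈ 4.5179e-6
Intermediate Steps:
G(H) = -68 + H
S(B, O) = 2*B/(89 + O) (S(B, O) = (2*B)/(89 + O) = 2*B/(89 + O))
1/((14800 + k(-44))*(S(-174, -85) + G(170))) = 1/((14800 - 44)*(2*(-174)/(89 - 85) + (-68 + 170))) = 1/(14756*(2*(-174)/4 + 102)) = 1/(14756*(2*(-174)*(¼) + 102)) = 1/(14756*(-87 + 102)) = 1/(14756*15) = 1/221340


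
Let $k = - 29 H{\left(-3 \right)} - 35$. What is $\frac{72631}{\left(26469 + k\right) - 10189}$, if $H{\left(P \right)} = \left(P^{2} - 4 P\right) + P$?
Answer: $\frac{72631}{15723} \approx 4.6194$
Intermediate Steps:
$H{\left(P \right)} = P^{2} - 3 P$
$k = -557$ ($k = - 29 \left(- 3 \left(-3 - 3\right)\right) - 35 = - 29 \left(\left(-3\right) \left(-6\right)\right) - 35 = \left(-29\right) 18 - 35 = -522 - 35 = -557$)
$\frac{72631}{\left(26469 + k\right) - 10189} = \frac{72631}{\left(26469 - 557\right) - 10189} = \frac{72631}{25912 - 10189} = \frac{72631}{15723}$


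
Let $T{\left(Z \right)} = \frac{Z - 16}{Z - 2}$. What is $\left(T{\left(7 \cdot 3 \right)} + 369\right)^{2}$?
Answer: $\frac{49224256}{361} \approx 1.3636 \cdot 10^{5}$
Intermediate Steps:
$T{\left(Z \right)} = \frac{-16 + Z}{-2 + Z}$
$\left(T{\left(7 \cdot 3 \right)} + 369\right)^{2} = \left(\frac{-16 + 7 \cdot 3}{-2 + 7 \cdot 3} + 369\right)^{2} = \left(\frac{-16 + 21}{-2 + 21} + 369\right)^{2} = \left(\frac{1}{19} \cdot 5 + 369\right)^{2} = \left(\frac{5}{19} + 369\right)^{2} = \left(\frac{7016}{19}\right)^{2} = \frac{49224256}{361}$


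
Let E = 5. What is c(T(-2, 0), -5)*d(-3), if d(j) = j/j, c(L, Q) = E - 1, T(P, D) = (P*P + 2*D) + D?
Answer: 4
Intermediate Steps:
T(P, D) = P² + 3*D (T(P, D) = (P² + 2*D) + D = P² + 3*D)
c(L, Q) = 4 (c(L, Q) = 5 - 1 = 4)
d(j) = 1
c(T(-2, 0), -5)*d(-3) = 4*1 = 4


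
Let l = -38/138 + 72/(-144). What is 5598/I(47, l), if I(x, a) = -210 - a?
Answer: -772524/28873 ≈ -26.756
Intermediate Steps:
l = -107/138 (l = -38*1/138 + 72*(-1/144) = -19/69 - 1/2 = -107/138 ≈ -0.77536)
5598/I(47, l) = 5598/(-210 - 1*(-107/138)) = 5598/(-210 + 107/138) = 5598/(-28873/138) = 5598*(-138/28873) = -772524/28873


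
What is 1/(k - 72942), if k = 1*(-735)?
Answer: -1/73677 ≈ -1.3573e-5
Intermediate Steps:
k = -735
1/(k - 72942) = 1/(-735 - 72942) = 1/(-73677) = -1/73677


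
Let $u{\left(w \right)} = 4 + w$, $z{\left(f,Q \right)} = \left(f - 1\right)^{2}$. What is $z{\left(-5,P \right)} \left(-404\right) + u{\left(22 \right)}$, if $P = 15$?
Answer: $-14518$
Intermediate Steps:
$z{\left(f,Q \right)} = \left(-1 + f\right)^{2}$
$z{\left(-5,P \right)} \left(-404\right) + u{\left(22 \right)} = \left(-1 - 5\right)^{2} \left(-404\right) + \left(4 + 22\right) = \left(-6\right)^{2} \left(-404\right) + 26 = 36 \left(-404\right) + 26 = -14544 + 26 = -14518$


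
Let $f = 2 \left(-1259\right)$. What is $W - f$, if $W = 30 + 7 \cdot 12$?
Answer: $2632$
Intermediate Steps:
$f = -2518$
$W = 114$ ($W = 30 + 84 = 114$)
$W - f = 114 - -2518 = 114 + 2518 = 2632$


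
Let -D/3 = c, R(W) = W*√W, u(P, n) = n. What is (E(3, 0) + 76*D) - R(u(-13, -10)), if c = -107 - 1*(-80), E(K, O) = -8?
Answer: 6148 + 10*I*√10 ≈ 6148.0 + 31.623*I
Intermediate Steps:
R(W) = W^(3/2)
c = -27 (c = -107 + 80 = -27)
D = 81 (D = -3*(-27) = 81)
(E(3, 0) + 76*D) - R(u(-13, -10)) = (-8 + 76*81) - (-10)^(3/2) = (-8 + 6156) - (-10)*I*√10 = 6148 + 10*I*√10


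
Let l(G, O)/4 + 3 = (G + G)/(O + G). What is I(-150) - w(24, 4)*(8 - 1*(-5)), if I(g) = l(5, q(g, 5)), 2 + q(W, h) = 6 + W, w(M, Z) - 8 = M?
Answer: -60388/141 ≈ -428.28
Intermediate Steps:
w(M, Z) = 8 + M
q(W, h) = 4 + W (q(W, h) = -2 + (6 + W) = 4 + W)
l(G, O) = -12 + 8*G/(G + O) (l(G, O) = -12 + 4*((G + G)/(O + G)) = -12 + 4*((2*G)/(G + O)) = -12 + 4*(2*G/(G + O)) = -12 + 8*G/(G + O))
I(g) = 4*(-17 - 3*g)/(9 + g) (I(g) = 4*(-1*5 - 3*(4 + g))/(5 + (4 + g)) = 4*(-5 + (-12 - 3*g))/(9 + g) = 4*(-17 - 3*g)/(9 + g))
I(-150) - w(24, 4)*(8 - 1*(-5)) = 4*(-17 - 3*(-150))/(9 - 150) - (8 + 24)*(8 - 1*(-5)) = 4*(-17 + 450)/(-141) - 32*(8 + 5) = 4*(-1/141)*433 - 32*13 = -1732/141 - 1*416 = -1732/141 - 416 = -60388/141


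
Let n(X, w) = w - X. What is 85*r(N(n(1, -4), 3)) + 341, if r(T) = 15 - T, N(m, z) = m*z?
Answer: 2891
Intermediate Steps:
85*r(N(n(1, -4), 3)) + 341 = 85*(15 - (-4 - 1*1)*3) + 341 = 85*(15 - (-4 - 1)*3) + 341 = 85*(15 - (-5)*3) + 341 = 85*(15 - 1*(-15)) + 341 = 85*(15 + 15) + 341 = 85*30 + 341 = 2550 + 341 = 2891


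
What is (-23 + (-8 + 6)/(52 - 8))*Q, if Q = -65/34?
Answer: 32955/748 ≈ 44.057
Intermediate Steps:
Q = -65/34 (Q = -65*1/34 = -65/34 ≈ -1.9118)
(-23 + (-8 + 6)/(52 - 8))*Q = (-23 + (-8 + 6)/(52 - 8))*(-65/34) = (-23 - 2/44)*(-65/34) = (-23 - 2*1/44)*(-65/34) = (-23 - 1/22)*(-65/34) = -507/22*(-65/34) = 32955/748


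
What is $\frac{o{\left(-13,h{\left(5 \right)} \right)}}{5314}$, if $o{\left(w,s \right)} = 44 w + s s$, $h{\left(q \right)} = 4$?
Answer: $- \frac{278}{2657} \approx -0.10463$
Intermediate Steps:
$o{\left(w,s \right)} = s^{2} + 44 w$ ($o{\left(w,s \right)} = 44 w + s^{2} = s^{2} + 44 w$)
$\frac{o{\left(-13,h{\left(5 \right)} \right)}}{5314} = \frac{4^{2} + 44 \left(-13\right)}{5314} = \left(16 - 572\right) \frac{1}{5314} = \left(-556\right) \frac{1}{5314} = - \frac{278}{2657}$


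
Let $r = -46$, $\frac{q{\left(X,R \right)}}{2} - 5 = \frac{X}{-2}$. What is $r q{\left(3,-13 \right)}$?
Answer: $-322$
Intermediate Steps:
$q{\left(X,R \right)} = 10 - X$ ($q{\left(X,R \right)} = 10 + 2 \frac{X}{-2} = 10 + 2 X \left(- \frac{1}{2}\right) = 10 + 2 \left(- \frac{X}{2}\right) = 10 - X$)
$r q{\left(3,-13 \right)} = - 46 \left(10 - 3\right) = \left(-46\right) 7 = -322$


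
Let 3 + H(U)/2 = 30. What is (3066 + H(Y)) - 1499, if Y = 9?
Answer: 1621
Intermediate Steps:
H(U) = 54 (H(U) = -6 + 2*30 = -6 + 60 = 54)
(3066 + H(Y)) - 1499 = (3066 + 54) - 1499 = 3120 - 1499 = 1621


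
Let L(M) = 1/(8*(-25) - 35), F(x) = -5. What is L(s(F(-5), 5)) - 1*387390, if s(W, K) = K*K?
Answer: -91036651/235 ≈ -3.8739e+5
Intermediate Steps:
s(W, K) = K²
L(M) = -1/235 (L(M) = 1/(-200 - 35) = 1/(-235) = -1/235)
L(s(F(-5), 5)) - 1*387390 = -1/235 - 1*387390 = -1/235 - 387390 = -91036651/235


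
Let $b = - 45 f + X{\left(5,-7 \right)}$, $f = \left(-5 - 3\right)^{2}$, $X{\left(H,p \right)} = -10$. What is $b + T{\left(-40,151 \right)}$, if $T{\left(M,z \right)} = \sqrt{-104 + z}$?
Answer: $-2890 + \sqrt{47} \approx -2883.1$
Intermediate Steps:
$f = 64$ ($f = \left(-8\right)^{2} = 64$)
$b = -2890$ ($b = \left(-45\right) 64 - 10 = -2880 - 10 = -2890$)
$b + T{\left(-40,151 \right)} = -2890 + \sqrt{-104 + 151} = -2890 + \sqrt{47}$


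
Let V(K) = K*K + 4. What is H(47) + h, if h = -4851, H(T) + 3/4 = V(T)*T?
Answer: 396637/4 ≈ 99159.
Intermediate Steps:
V(K) = 4 + K² (V(K) = K² + 4 = 4 + K²)
H(T) = -¾ + T*(4 + T²) (H(T) = -¾ + (4 + T²)*T = -¾ + T*(4 + T²))
H(47) + h = (-¾ + 47³ + 4*47) - 4851 = (-¾ + 103823 + 188) - 4851 = 416041/4 - 4851 = 396637/4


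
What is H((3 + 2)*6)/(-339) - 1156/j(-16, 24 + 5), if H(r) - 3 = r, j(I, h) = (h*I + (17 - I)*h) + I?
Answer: -135875/53901 ≈ -2.5208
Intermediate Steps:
j(I, h) = I + I*h + h*(17 - I) (j(I, h) = (I*h + h*(17 - I)) + I = I + I*h + h*(17 - I))
H(r) = 3 + r
H((3 + 2)*6)/(-339) - 1156/j(-16, 24 + 5) = (3 + (3 + 2)*6)/(-339) - 1156/(-16 + 17*(24 + 5)) = (3 + 5*6)*(-1/339) - 1156/(-16 + 17*29) = (3 + 30)*(-1/339) - 1156/(-16 + 493) = 33*(-1/339) - 1156/477 = -11/113 - 1156*1/477 = -11/113 - 1156/477 = -135875/53901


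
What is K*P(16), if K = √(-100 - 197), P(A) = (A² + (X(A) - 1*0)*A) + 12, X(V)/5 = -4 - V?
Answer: -3996*I*√33 ≈ -22955.0*I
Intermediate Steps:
X(V) = -20 - 5*V (X(V) = 5*(-4 - V) = -20 - 5*V)
P(A) = 12 + A² + A*(-20 - 5*A) (P(A) = (A² + ((-20 - 5*A) - 1*0)*A) + 12 = (A² + ((-20 - 5*A) + 0)*A) + 12 = (A² + (-20 - 5*A)*A) + 12 = (A² + A*(-20 - 5*A)) + 12 = 12 + A² + A*(-20 - 5*A))
K = 3*I*√33 (K = √(-297) = 3*I*√33 ≈ 17.234*I)
K*P(16) = (3*I*√33)*(12 - 20*16 - 4*16²) = (3*I*√33)*(12 - 320 - 4*256) = (3*I*√33)*(12 - 320 - 1024) = (3*I*√33)*(-1332) = -3996*I*√33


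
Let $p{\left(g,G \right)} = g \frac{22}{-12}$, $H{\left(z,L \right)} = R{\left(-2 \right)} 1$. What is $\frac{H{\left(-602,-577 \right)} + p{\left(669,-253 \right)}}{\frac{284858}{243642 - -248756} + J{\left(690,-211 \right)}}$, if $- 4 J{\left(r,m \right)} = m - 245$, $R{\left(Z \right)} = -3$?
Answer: $- \frac{605403341}{56418230} \approx -10.731$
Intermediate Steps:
$H{\left(z,L \right)} = -3$ ($H{\left(z,L \right)} = \left(-3\right) 1 = -3$)
$p{\left(g,G \right)} = - \frac{11 g}{6}$ ($p{\left(g,G \right)} = g 22 \left(- \frac{1}{12}\right) = g \left(- \frac{11}{6}\right) = - \frac{11 g}{6}$)
$J{\left(r,m \right)} = \frac{245}{4} - \frac{m}{4}$ ($J{\left(r,m \right)} = - \frac{m - 245}{4} = - \frac{-245 + m}{4} = \frac{245}{4} - \frac{m}{4}$)
$\frac{H{\left(-602,-577 \right)} + p{\left(669,-253 \right)}}{\frac{284858}{243642 - -248756} + J{\left(690,-211 \right)}} = \frac{-3 - \frac{2453}{2}}{\frac{284858}{243642 - -248756} + \left(\frac{245}{4} - - \frac{211}{4}\right)} = \frac{-3 - \frac{2453}{2}}{\frac{284858}{243642 + 248756} + \left(\frac{245}{4} + \frac{211}{4}\right)} = - \frac{2459}{2 \left(\frac{284858}{492398} + 114\right)} = - \frac{2459}{2 \left(284858 \cdot \frac{1}{492398} + 114\right)} = - \frac{2459}{2 \left(\frac{142429}{246199} + 114\right)} = - \frac{2459}{2 \cdot \frac{28209115}{246199}} = \left(- \frac{2459}{2}\right) \frac{246199}{28209115} = - \frac{605403341}{56418230}$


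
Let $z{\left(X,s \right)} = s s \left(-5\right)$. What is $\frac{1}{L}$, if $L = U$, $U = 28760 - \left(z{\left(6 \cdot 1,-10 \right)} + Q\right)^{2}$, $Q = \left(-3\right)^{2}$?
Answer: $- \frac{1}{212321} \approx -4.7099 \cdot 10^{-6}$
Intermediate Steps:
$Q = 9$
$z{\left(X,s \right)} = - 5 s^{2}$ ($z{\left(X,s \right)} = s^{2} \left(-5\right) = - 5 s^{2}$)
$U = -212321$ ($U = 28760 - \left(- 5 \left(-10\right)^{2} + 9\right)^{2} = 28760 - \left(\left(-5\right) 100 + 9\right)^{2} = 28760 - \left(-500 + 9\right)^{2} = 28760 - \left(-491\right)^{2} = 28760 - 241081 = -212321$)
$L = -212321$
$\frac{1}{L} = \frac{1}{-212321} = - \frac{1}{212321}$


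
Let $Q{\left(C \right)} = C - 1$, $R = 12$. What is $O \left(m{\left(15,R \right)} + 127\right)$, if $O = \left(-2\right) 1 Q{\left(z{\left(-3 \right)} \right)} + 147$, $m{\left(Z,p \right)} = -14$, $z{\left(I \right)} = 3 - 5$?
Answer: $17289$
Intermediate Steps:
$z{\left(I \right)} = -2$ ($z{\left(I \right)} = 3 - 5 = -2$)
$Q{\left(C \right)} = -1 + C$ ($Q{\left(C \right)} = C - 1 = -1 + C$)
$O = 153$ ($O = \left(-2\right) 1 \left(-1 - 2\right) + 147 = \left(-2\right) \left(-3\right) + 147 = 6 + 147 = 153$)
$O \left(m{\left(15,R \right)} + 127\right) = 153 \left(-14 + 127\right) = 153 \cdot 113 = 17289$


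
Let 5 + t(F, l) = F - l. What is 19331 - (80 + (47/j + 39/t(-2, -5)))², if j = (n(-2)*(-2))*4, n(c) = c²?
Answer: 16226623/1024 ≈ 15846.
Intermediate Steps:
t(F, l) = -5 + F - l (t(F, l) = -5 + (F - l) = -5 + F - l)
j = -32 (j = ((-2)²*(-2))*4 = (4*(-2))*4 = -8*4 = -32)
19331 - (80 + (47/j + 39/t(-2, -5)))² = 19331 - (80 + (47/(-32) + 39/(-5 - 2 - 1*(-5))))² = 19331 - (80 + (47*(-1/32) + 39/(-5 - 2 + 5)))² = 19331 - (80 + (-47/32 + 39/(-2)))² = 19331 - (80 + (-47/32 + 39*(-½)))² = 19331 - (80 + (-47/32 - 39/2))² = 19331 - (80 - 671/32)² = 19331 - (1889/32)² = 19331 - 1*3568321/1024 = 19331 - 3568321/1024 = 16226623/1024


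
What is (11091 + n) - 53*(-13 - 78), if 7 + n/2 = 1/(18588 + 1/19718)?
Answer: 5827639180936/366518185 ≈ 15900.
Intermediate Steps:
n = -5131215154/366518185 (n = -14 + 2/(18588 + 1/19718) = -14 + 2/(366518185/19718) = -14 + 2*(19718/366518185) = -14 + 39436/366518185 = -5131215154/366518185 ≈ -14.000)
(11091 + n) - 53*(-13 - 78) = (11091 - 5131215154/366518185) - 53*(-13 - 78) = 4059921974681/366518185 - 53*(-91) = 4059921974681/366518185 + 4823 = 5827639180936/366518185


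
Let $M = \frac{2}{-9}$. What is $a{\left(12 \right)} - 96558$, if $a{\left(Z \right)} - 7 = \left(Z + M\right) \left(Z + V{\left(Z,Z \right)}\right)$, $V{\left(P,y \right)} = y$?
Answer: $- \frac{288805}{3} \approx -96268.0$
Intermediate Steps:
$M = - \frac{2}{9}$ ($M = 2 \left(- \frac{1}{9}\right) = - \frac{2}{9} \approx -0.22222$)
$a{\left(Z \right)} = 7 + 2 Z \left(- \frac{2}{9} + Z\right)$ ($a{\left(Z \right)} = 7 + \left(Z - \frac{2}{9}\right) \left(Z + Z\right) = 7 + \left(- \frac{2}{9} + Z\right) 2 Z = 7 + 2 Z \left(- \frac{2}{9} + Z\right)$)
$a{\left(12 \right)} - 96558 = \left(7 + 2 \cdot 12^{2} - \frac{16}{3}\right) - 96558 = \left(7 + 2 \cdot 144 - \frac{16}{3}\right) - 96558 = \left(7 + 288 - \frac{16}{3}\right) - 96558 = \frac{869}{3} - 96558 = - \frac{288805}{3}$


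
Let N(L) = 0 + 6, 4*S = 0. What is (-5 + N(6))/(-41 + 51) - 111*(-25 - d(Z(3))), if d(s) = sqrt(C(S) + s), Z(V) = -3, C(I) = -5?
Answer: 27751/10 + 222*I*sqrt(2) ≈ 2775.1 + 313.96*I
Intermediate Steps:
S = 0 (S = (1/4)*0 = 0)
d(s) = sqrt(-5 + s)
N(L) = 6
(-5 + N(6))/(-41 + 51) - 111*(-25 - d(Z(3))) = (-5 + 6)/(-41 + 51) - 111*(-25 - sqrt(-5 - 3)) = 1/10 - 111*(-25 - sqrt(-8)) = 1*(1/10) - 111*(-25 - 2*I*sqrt(2)) = 1/10 - 111*(-25 - 2*I*sqrt(2)) = 1/10 + (2775 + 222*I*sqrt(2)) = 27751/10 + 222*I*sqrt(2)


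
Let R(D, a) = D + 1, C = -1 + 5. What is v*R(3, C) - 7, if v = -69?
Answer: -283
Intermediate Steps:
C = 4
R(D, a) = 1 + D
v*R(3, C) - 7 = -69*(1 + 3) - 7 = -69*4 - 7 = -276 - 7 = -283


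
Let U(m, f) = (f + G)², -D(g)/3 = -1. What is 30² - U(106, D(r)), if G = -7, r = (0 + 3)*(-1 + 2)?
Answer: 884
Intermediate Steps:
r = 3 (r = 3*1 = 3)
D(g) = 3 (D(g) = -3*(-1) = 3)
U(m, f) = (-7 + f)² (U(m, f) = (f - 7)² = (-7 + f)²)
30² - U(106, D(r)) = 30² - (-7 + 3)² = 900 - 1*(-4)² = 900 - 1*16 = 900 - 16 = 884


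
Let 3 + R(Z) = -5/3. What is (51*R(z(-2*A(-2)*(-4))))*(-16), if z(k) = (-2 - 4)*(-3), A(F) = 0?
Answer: 3808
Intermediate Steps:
z(k) = 18 (z(k) = -6*(-3) = 18)
R(Z) = -14/3 (R(Z) = -3 - 5/3 = -14/3)
(51*R(z(-2*A(-2)*(-4))))*(-16) = (51*(-14/3))*(-16) = -238*(-16) = 3808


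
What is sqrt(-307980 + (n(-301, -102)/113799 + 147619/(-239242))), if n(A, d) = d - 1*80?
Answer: I*sqrt(4658853425864379547791030)/3889357194 ≈ 554.96*I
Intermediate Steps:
n(A, d) = -80 + d (n(A, d) = d - 80 = -80 + d)
sqrt(-307980 + (n(-301, -102)/113799 + 147619/(-239242))) = sqrt(-307980 + ((-80 - 102)/113799 + 147619/(-239242))) = sqrt(-307980 + (-182*1/113799 + 147619*(-1/239242))) = sqrt(-307980 + (-26/16257 - 147619/239242)) = sqrt(-307980 - 2406062375/3889357194) = sqrt(-1197846634670495/3889357194) = I*sqrt(4658853425864379547791030)/3889357194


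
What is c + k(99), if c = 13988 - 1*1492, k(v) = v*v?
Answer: 22297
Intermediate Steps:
k(v) = v²
c = 12496 (c = 13988 - 1492 = 12496)
c + k(99) = 12496 + 99² = 12496 + 9801 = 22297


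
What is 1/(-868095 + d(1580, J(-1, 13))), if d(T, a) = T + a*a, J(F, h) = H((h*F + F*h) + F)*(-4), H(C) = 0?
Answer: -1/866515 ≈ -1.1540e-6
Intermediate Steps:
J(F, h) = 0 (J(F, h) = 0*(-4) = 0)
d(T, a) = T + a²
1/(-868095 + d(1580, J(-1, 13))) = 1/(-868095 + (1580 + 0²)) = 1/(-868095 + (1580 + 0)) = 1/(-868095 + 1580) = 1/(-866515) = -1/866515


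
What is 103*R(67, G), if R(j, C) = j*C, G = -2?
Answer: -13802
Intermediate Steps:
R(j, C) = C*j
103*R(67, G) = 103*(-2*67) = 103*(-134) = -13802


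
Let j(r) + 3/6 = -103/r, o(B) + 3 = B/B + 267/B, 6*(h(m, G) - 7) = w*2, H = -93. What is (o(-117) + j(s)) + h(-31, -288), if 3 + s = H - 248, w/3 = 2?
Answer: 60605/13416 ≈ 4.5174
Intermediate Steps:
w = 6 (w = 3*2 = 6)
h(m, G) = 9 (h(m, G) = 7 + (6*2)/6 = 7 + (⅙)*12 = 7 + 2 = 9)
o(B) = -2 + 267/B (o(B) = -3 + (B/B + 267/B) = -3 + (1 + 267/B) = -2 + 267/B)
s = -344 (s = -3 + (-93 - 248) = -3 - 341 = -344)
j(r) = -½ - 103/r
(o(-117) + j(s)) + h(-31, -288) = ((-2 + 267/(-117)) + (½)*(-206 - 1*(-344))/(-344)) + 9 = ((-2 + 267*(-1/117)) + (½)*(-1/344)*(-206 + 344)) + 9 = ((-2 - 89/39) + (½)*(-1/344)*138) + 9 = (-167/39 - 69/344) + 9 = -60139/13416 + 9 = 60605/13416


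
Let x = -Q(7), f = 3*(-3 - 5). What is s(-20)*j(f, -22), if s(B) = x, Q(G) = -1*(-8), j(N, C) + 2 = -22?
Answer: 192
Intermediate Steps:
f = -24 (f = 3*(-8) = -24)
j(N, C) = -24 (j(N, C) = -2 - 22 = -24)
Q(G) = 8
x = -8 (x = -1*8 = -8)
s(B) = -8
s(-20)*j(f, -22) = -8*(-24) = 192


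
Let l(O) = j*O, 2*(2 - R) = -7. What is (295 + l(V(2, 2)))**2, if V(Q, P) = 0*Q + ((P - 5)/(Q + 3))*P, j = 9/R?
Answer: 259757689/3025 ≈ 85870.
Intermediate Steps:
R = 11/2 (R = 2 - 1/2*(-7) = 2 + 7/2 = 11/2 ≈ 5.5000)
j = 18/11 (j = 9/(11/2) = 9*(2/11) = 18/11 ≈ 1.6364)
V(Q, P) = P*(-5 + P)/(3 + Q) (V(Q, P) = 0 + ((-5 + P)/(3 + Q))*P = 0 + P*(-5 + P)/(3 + Q) = P*(-5 + P)/(3 + Q))
l(O) = 18*O/11
(295 + l(V(2, 2)))**2 = (295 + 18*(2*(-5 + 2)/(3 + 2))/11)**2 = (295 + 18*(2*(-3)/5)/11)**2 = (295 + 18*(2*(1/5)*(-3))/11)**2 = (295 + (18/11)*(-6/5))**2 = (295 - 108/55)**2 = (16117/55)**2 = 259757689/3025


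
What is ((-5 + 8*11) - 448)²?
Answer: 133225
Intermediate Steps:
((-5 + 8*11) - 448)² = ((-5 + 88) - 448)² = (83 - 448)² = (-365)² = 133225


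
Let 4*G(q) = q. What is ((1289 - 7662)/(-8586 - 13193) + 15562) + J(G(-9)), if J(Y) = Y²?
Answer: 5424662835/348464 ≈ 15567.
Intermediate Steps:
G(q) = q/4
((1289 - 7662)/(-8586 - 13193) + 15562) + J(G(-9)) = ((1289 - 7662)/(-8586 - 13193) + 15562) + ((¼)*(-9))² = (-6373/(-21779) + 15562) + (-9/4)² = (-6373*(-1/21779) + 15562) + 81/16 = (6373/21779 + 15562) + 81/16 = 338931171/21779 + 81/16 = 5424662835/348464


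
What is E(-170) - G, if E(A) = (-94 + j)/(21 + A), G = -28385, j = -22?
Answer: 4229481/149 ≈ 28386.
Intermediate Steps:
E(A) = -116/(21 + A) (E(A) = (-94 - 22)/(21 + A) = -116/(21 + A))
E(-170) - G = -116/(21 - 170) - 1*(-28385) = -116/(-149) + 28385 = -116*(-1/149) + 28385 = 116/149 + 28385 = 4229481/149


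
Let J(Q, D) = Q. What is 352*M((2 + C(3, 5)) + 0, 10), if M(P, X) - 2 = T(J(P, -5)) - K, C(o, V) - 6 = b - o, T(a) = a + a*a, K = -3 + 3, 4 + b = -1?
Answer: 704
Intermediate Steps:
b = -5 (b = -4 - 1 = -5)
K = 0
T(a) = a + a**2
C(o, V) = 1 - o (C(o, V) = 6 + (-5 - o) = 1 - o)
M(P, X) = 2 + P*(1 + P) (M(P, X) = 2 + (P*(1 + P) - 1*0) = 2 + (P*(1 + P) + 0) = 2 + P*(1 + P))
352*M((2 + C(3, 5)) + 0, 10) = 352*(2 + ((2 + (1 - 1*3)) + 0)*(1 + ((2 + (1 - 1*3)) + 0))) = 352*(2 + ((2 + (1 - 3)) + 0)*(1 + ((2 + (1 - 3)) + 0))) = 352*(2 + ((2 - 2) + 0)*(1 + ((2 - 2) + 0))) = 352*(2 + (0 + 0)*(1 + (0 + 0))) = 352*(2 + 0*(1 + 0)) = 352*(2 + 0*1) = 352*(2 + 0) = 352*2 = 704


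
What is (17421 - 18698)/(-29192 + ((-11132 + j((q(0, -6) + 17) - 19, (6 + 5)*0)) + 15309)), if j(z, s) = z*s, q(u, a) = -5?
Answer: 1277/25015 ≈ 0.051049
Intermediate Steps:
j(z, s) = s*z
(17421 - 18698)/(-29192 + ((-11132 + j((q(0, -6) + 17) - 19, (6 + 5)*0)) + 15309)) = (17421 - 18698)/(-29192 + ((-11132 + ((6 + 5)*0)*((-5 + 17) - 19)) + 15309)) = -1277/(-29192 + ((-11132 + (11*0)*(12 - 19)) + 15309)) = -1277/(-29192 + ((-11132 + 0*(-7)) + 15309)) = -1277/(-29192 + ((-11132 + 0) + 15309)) = -1277/(-29192 + (-11132 + 15309)) = -1277/(-29192 + 4177) = -1277/(-25015) = -1277*(-1/25015) = 1277/25015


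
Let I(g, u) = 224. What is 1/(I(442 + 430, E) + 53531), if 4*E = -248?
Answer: 1/53755 ≈ 1.8603e-5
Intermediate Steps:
E = -62 (E = (¼)*(-248) = -62)
1/(I(442 + 430, E) + 53531) = 1/(224 + 53531) = 1/53755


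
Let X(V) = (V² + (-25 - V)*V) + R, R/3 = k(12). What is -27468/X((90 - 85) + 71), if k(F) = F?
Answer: 6867/466 ≈ 14.736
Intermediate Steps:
R = 36 (R = 3*12 = 36)
X(V) = 36 + V² + V*(-25 - V) (X(V) = (V² + (-25 - V)*V) + 36 = (V² + V*(-25 - V)) + 36 = 36 + V² + V*(-25 - V))
-27468/X((90 - 85) + 71) = -27468/(36 - 25*((90 - 85) + 71)) = -27468/(36 - 25*(5 + 71)) = -27468/(36 - 25*76) = -27468/(36 - 1900) = -27468/(-1864) = -27468*(-1/1864) = 6867/466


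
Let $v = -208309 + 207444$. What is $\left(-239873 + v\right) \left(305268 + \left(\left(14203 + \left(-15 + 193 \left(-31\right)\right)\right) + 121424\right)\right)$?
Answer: $-104696233986$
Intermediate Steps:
$v = -865$
$\left(-239873 + v\right) \left(305268 + \left(\left(14203 + \left(-15 + 193 \left(-31\right)\right)\right) + 121424\right)\right) = \left(-239873 - 865\right) \left(305268 + \left(\left(14203 + \left(-15 + 193 \left(-31\right)\right)\right) + 121424\right)\right) = - 240738 \left(305268 + \left(\left(14203 - 5998\right) + 121424\right)\right) = - 240738 \left(305268 + \left(8205 + 121424\right)\right) = - 240738 \left(305268 + 129629\right) = \left(-240738\right) 434897 = -104696233986$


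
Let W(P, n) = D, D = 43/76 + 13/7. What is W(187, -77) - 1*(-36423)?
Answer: 19378325/532 ≈ 36425.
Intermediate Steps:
D = 1289/532 (D = 43*(1/76) + 13*(⅐) = 43/76 + 13/7 = 1289/532 ≈ 2.4229)
W(P, n) = 1289/532
W(187, -77) - 1*(-36423) = 1289/532 - 1*(-36423) = 1289/532 + 36423 = 19378325/532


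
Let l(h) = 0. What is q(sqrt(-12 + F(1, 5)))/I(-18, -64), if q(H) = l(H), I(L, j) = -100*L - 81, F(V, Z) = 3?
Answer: 0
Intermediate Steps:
I(L, j) = -81 - 100*L
q(H) = 0
q(sqrt(-12 + F(1, 5)))/I(-18, -64) = 0/(-81 - 100*(-18)) = 0/(-81 + 1800) = 0/1719 = 0*(1/1719) = 0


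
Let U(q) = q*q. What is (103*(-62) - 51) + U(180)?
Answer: 25963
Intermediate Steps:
U(q) = q²
(103*(-62) - 51) + U(180) = (103*(-62) - 51) + 180² = (-6386 - 51) + 32400 = -6437 + 32400 = 25963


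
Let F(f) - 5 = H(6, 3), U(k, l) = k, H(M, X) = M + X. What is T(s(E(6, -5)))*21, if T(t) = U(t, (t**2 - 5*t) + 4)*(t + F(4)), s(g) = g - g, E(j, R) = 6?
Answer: 0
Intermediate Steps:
F(f) = 14 (F(f) = 5 + (6 + 3) = 5 + 9 = 14)
s(g) = 0
T(t) = t*(14 + t) (T(t) = t*(t + 14) = t*(14 + t))
T(s(E(6, -5)))*21 = (0*(14 + 0))*21 = (0*14)*21 = 0*21 = 0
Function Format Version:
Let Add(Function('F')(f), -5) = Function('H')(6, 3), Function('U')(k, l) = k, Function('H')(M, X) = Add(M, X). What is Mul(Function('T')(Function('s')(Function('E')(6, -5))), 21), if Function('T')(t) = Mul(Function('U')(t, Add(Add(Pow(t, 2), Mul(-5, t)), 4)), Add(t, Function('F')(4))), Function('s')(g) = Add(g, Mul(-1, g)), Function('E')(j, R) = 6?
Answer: 0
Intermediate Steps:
Function('F')(f) = 14 (Function('F')(f) = Add(5, Add(6, 3)) = Add(5, 9) = 14)
Function('s')(g) = 0
Function('T')(t) = Mul(t, Add(14, t)) (Function('T')(t) = Mul(t, Add(t, 14)) = Mul(t, Add(14, t)))
Mul(Function('T')(Function('s')(Function('E')(6, -5))), 21) = Mul(Mul(0, Add(14, 0)), 21) = Mul(Mul(0, 14), 21) = Mul(0, 21) = 0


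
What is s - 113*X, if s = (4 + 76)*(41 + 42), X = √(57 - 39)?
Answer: 6640 - 339*√2 ≈ 6160.6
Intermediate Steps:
X = 3*√2 (X = √18 = 3*√2 ≈ 4.2426)
s = 6640 (s = 80*83 = 6640)
s - 113*X = 6640 - 339*√2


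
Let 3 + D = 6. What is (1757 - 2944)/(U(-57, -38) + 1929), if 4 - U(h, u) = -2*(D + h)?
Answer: -1187/1825 ≈ -0.65041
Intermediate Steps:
D = 3 (D = -3 + 6 = 3)
U(h, u) = 10 + 2*h (U(h, u) = 4 - (-2)*(3 + h) = 4 - (-6 - 2*h) = 4 + (6 + 2*h) = 10 + 2*h)
(1757 - 2944)/(U(-57, -38) + 1929) = (1757 - 2944)/((10 + 2*(-57)) + 1929) = -1187/((10 - 114) + 1929) = -1187/(-104 + 1929) = -1187/1825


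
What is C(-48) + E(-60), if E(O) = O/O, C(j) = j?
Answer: -47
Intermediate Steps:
E(O) = 1
C(-48) + E(-60) = -48 + 1 = -47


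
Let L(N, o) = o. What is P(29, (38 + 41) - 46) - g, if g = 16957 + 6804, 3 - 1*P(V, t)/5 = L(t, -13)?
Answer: -23681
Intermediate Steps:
P(V, t) = 80 (P(V, t) = 15 - 5*(-13) = 15 + 65 = 80)
g = 23761
P(29, (38 + 41) - 46) - g = 80 - 1*23761 = 80 - 23761 = -23681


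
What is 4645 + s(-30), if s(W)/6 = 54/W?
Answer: 23171/5 ≈ 4634.2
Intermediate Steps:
s(W) = 324/W (s(W) = 6*(54/W) = 324/W)
4645 + s(-30) = 4645 + 324/(-30) = 4645 + 324*(-1/30) = 4645 - 54/5 = 23171/5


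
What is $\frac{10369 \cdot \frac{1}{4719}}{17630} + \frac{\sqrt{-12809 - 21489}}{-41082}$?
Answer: $\frac{10369}{83195970} - \frac{i \sqrt{34298}}{41082} \approx 0.00012463 - 0.004508 i$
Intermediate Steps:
$\frac{10369 \cdot \frac{1}{4719}}{17630} + \frac{\sqrt{-12809 - 21489}}{-41082} = 10369 \cdot \frac{1}{4719} \cdot \frac{1}{17630} + \sqrt{-34298} \left(- \frac{1}{41082}\right) = \frac{10369}{4719} \cdot \frac{1}{17630} + i \sqrt{34298} \left(- \frac{1}{41082}\right) = \frac{10369}{83195970} - \frac{i \sqrt{34298}}{41082}$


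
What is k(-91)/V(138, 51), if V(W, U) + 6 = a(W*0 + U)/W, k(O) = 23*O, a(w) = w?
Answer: 13754/37 ≈ 371.73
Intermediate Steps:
V(W, U) = -6 + U/W (V(W, U) = -6 + (W*0 + U)/W = -6 + (0 + U)/W = -6 + U/W)
k(-91)/V(138, 51) = (23*(-91))/(-6 + 51/138) = -2093/(-6 + 51*(1/138)) = -2093/(-6 + 17/46) = -2093/(-259/46) = -2093*(-46/259) = 13754/37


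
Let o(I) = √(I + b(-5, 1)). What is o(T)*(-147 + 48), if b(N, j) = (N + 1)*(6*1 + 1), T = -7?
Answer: -99*I*√35 ≈ -585.69*I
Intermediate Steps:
b(N, j) = 7 + 7*N (b(N, j) = (1 + N)*(6 + 1) = (1 + N)*7 = 7 + 7*N)
o(I) = √(-28 + I) (o(I) = √(I + (7 + 7*(-5))) = √(I + (7 - 35)) = √(I - 28) = √(-28 + I))
o(T)*(-147 + 48) = √(-28 - 7)*(-147 + 48) = √(-35)*(-99) = (I*√35)*(-99) = -99*I*√35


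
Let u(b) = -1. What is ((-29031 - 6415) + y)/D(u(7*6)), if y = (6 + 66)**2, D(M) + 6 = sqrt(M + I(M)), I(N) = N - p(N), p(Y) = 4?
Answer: 30262/7 + 15131*I*sqrt(6)/21 ≈ 4323.1 + 1764.9*I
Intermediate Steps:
I(N) = -4 + N (I(N) = N - 1*4 = N - 4 = -4 + N)
D(M) = -6 + sqrt(-4 + 2*M) (D(M) = -6 + sqrt(M + (-4 + M)) = -6 + sqrt(-4 + 2*M))
y = 5184 (y = 72**2 = 5184)
((-29031 - 6415) + y)/D(u(7*6)) = ((-29031 - 6415) + 5184)/(-6 + sqrt(-4 + 2*(-1))) = (-35446 + 5184)/(-6 + sqrt(-4 - 2)) = -30262/(-6 + sqrt(-6)) = -30262/(-6 + I*sqrt(6))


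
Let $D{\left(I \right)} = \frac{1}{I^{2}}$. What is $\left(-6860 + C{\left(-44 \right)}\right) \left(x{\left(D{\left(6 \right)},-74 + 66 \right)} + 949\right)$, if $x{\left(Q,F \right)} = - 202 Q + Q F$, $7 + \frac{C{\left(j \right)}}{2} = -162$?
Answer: $- \frac{20366741}{3} \approx -6.7889 \cdot 10^{6}$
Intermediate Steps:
$C{\left(j \right)} = -338$ ($C{\left(j \right)} = -14 + 2 \left(-162\right) = -14 - 324 = -338$)
$D{\left(I \right)} = \frac{1}{I^{2}}$
$x{\left(Q,F \right)} = - 202 Q + F Q$
$\left(-6860 + C{\left(-44 \right)}\right) \left(x{\left(D{\left(6 \right)},-74 + 66 \right)} + 949\right) = \left(-6860 - 338\right) \left(\frac{-202 + \left(-74 + 66\right)}{36} + 949\right) = - 7198 \left(\frac{-202 - 8}{36} + 949\right) = - 7198 \left(\frac{1}{36} \left(-210\right) + 949\right) = - 7198 \left(- \frac{35}{6} + 949\right) = \left(-7198\right) \frac{5659}{6} = - \frac{20366741}{3}$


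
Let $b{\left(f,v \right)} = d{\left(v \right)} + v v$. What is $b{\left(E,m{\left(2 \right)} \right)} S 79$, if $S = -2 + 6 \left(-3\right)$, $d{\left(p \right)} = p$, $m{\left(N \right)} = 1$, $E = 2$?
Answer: $-3160$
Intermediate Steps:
$b{\left(f,v \right)} = v + v^{2}$ ($b{\left(f,v \right)} = v + v v = v + v^{2}$)
$S = -20$ ($S = -2 - 18 = -20$)
$b{\left(E,m{\left(2 \right)} \right)} S 79 = 1 \left(1 + 1\right) \left(-20\right) 79 = 1 \cdot 2 \left(-20\right) 79 = 2 \left(-20\right) 79 = \left(-40\right) 79 = -3160$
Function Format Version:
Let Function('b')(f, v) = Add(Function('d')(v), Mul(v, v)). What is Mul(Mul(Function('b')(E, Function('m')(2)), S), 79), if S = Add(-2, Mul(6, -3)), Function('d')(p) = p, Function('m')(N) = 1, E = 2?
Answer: -3160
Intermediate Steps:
Function('b')(f, v) = Add(v, Pow(v, 2)) (Function('b')(f, v) = Add(v, Mul(v, v)) = Add(v, Pow(v, 2)))
S = -20 (S = Add(-2, -18) = -20)
Mul(Mul(Function('b')(E, Function('m')(2)), S), 79) = Mul(Mul(Mul(1, Add(1, 1)), -20), 79) = Mul(Mul(Mul(1, 2), -20), 79) = Mul(Mul(2, -20), 79) = Mul(-40, 79) = -3160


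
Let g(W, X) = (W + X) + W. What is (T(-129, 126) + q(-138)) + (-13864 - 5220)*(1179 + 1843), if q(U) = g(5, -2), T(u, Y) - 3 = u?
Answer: -57671966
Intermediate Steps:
g(W, X) = X + 2*W
T(u, Y) = 3 + u
q(U) = 8 (q(U) = -2 + 2*5 = -2 + 10 = 8)
(T(-129, 126) + q(-138)) + (-13864 - 5220)*(1179 + 1843) = ((3 - 129) + 8) + (-13864 - 5220)*(1179 + 1843) = (-126 + 8) - 19084*3022 = -118 - 57671848 = -57671966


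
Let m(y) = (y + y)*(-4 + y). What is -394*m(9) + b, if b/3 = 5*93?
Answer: -34065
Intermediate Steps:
m(y) = 2*y*(-4 + y) (m(y) = (2*y)*(-4 + y) = 2*y*(-4 + y))
b = 1395 (b = 3*(5*93) = 3*465 = 1395)
-394*m(9) + b = -788*9*(-4 + 9) + 1395 = -788*9*5 + 1395 = -394*90 + 1395 = -35460 + 1395 = -34065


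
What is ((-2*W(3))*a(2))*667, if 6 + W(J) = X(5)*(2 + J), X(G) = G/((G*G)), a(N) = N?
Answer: 13340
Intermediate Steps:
X(G) = 1/G (X(G) = G/(G**2) = G/G**2 = 1/G)
W(J) = -28/5 + J/5 (W(J) = -6 + (2 + J)/5 = -6 + (2/5 + J/5) = -28/5 + J/5)
((-2*W(3))*a(2))*667 = (-2*(-28/5 + (1/5)*3)*2)*667 = (-2*(-28/5 + 3/5)*2)*667 = (-2*(-5)*2)*667 = (10*2)*667 = 20*667 = 13340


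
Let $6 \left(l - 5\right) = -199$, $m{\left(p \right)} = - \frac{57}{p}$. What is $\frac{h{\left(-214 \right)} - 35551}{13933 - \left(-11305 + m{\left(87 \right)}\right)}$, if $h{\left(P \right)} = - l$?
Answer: $- \frac{6180973}{4391526} \approx -1.4075$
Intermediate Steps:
$m{\left(p \right)} = - \frac{57}{p}$
$l = - \frac{169}{6}$ ($l = 5 + \frac{1}{6} \left(-199\right) = 5 - \frac{199}{6} = - \frac{169}{6} \approx -28.167$)
$h{\left(P \right)} = \frac{169}{6}$ ($h{\left(P \right)} = \left(-1\right) \left(- \frac{169}{6}\right) = \frac{169}{6}$)
$\frac{h{\left(-214 \right)} - 35551}{13933 - \left(-11305 + m{\left(87 \right)}\right)} = \frac{\frac{169}{6} - 35551}{13933 + \left(11305 - - \frac{57}{87}\right)} = - \frac{213137}{6 \left(13933 + \left(11305 - \left(-57\right) \frac{1}{87}\right)\right)} = - \frac{213137}{6 \left(13933 + \left(11305 - - \frac{19}{29}\right)\right)} = - \frac{213137}{6 \left(13933 + \left(11305 + \frac{19}{29}\right)\right)} = - \frac{213137}{6 \left(13933 + \frac{327864}{29}\right)} = - \frac{213137}{6 \cdot \frac{731921}{29}} = \left(- \frac{213137}{6}\right) \frac{29}{731921} = - \frac{6180973}{4391526}$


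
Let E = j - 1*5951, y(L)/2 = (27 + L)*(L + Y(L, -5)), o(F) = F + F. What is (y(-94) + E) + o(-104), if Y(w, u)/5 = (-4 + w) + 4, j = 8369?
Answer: 77786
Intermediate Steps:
Y(w, u) = 5*w (Y(w, u) = 5*((-4 + w) + 4) = 5*w)
o(F) = 2*F
y(L) = 12*L*(27 + L) (y(L) = 2*((27 + L)*(L + 5*L)) = 2*((27 + L)*(6*L)) = 2*(6*L*(27 + L)) = 12*L*(27 + L))
E = 2418 (E = 8369 - 1*5951 = 8369 - 5951 = 2418)
(y(-94) + E) + o(-104) = (12*(-94)*(27 - 94) + 2418) + 2*(-104) = (12*(-94)*(-67) + 2418) - 208 = (75576 + 2418) - 208 = 77994 - 208 = 77786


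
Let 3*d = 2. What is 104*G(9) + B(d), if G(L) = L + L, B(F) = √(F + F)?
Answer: 1872 + 2*√3/3 ≈ 1873.2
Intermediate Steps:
d = ⅔ (d = (⅓)*2 = ⅔ ≈ 0.66667)
B(F) = √2*√F (B(F) = √(2*F) = √2*√F)
G(L) = 2*L
104*G(9) + B(d) = 104*(2*9) + √2*√(⅔) = 104*18 + √2*(√6/3) = 1872 + 2*√3/3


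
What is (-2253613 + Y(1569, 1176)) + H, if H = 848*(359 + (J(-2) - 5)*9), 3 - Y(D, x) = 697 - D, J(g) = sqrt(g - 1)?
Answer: -1986466 + 7632*I*sqrt(3) ≈ -1.9865e+6 + 13219.0*I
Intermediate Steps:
J(g) = sqrt(-1 + g)
Y(D, x) = -694 + D (Y(D, x) = 3 - (697 - D) = 3 + (-697 + D) = -694 + D)
H = 266272 + 7632*I*sqrt(3) (H = 848*(359 + (sqrt(-1 - 2) - 5)*9) = 848*(359 + (sqrt(-3) - 5)*9) = 848*(359 + (I*sqrt(3) - 5)*9) = 848*(359 + (-5 + I*sqrt(3))*9) = 848*(359 + (-45 + 9*I*sqrt(3))) = 848*(314 + 9*I*sqrt(3)) = 266272 + 7632*I*sqrt(3) ≈ 2.6627e+5 + 13219.0*I)
(-2253613 + Y(1569, 1176)) + H = (-2253613 + (-694 + 1569)) + (266272 + 7632*I*sqrt(3)) = (-2253613 + 875) + (266272 + 7632*I*sqrt(3)) = -2252738 + (266272 + 7632*I*sqrt(3)) = -1986466 + 7632*I*sqrt(3)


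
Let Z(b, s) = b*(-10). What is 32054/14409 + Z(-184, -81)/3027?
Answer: 41180006/14538681 ≈ 2.8324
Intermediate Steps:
Z(b, s) = -10*b
32054/14409 + Z(-184, -81)/3027 = 32054/14409 - 10*(-184)/3027 = 32054*(1/14409) + 1840*(1/3027) = 32054/14409 + 1840/3027 = 41180006/14538681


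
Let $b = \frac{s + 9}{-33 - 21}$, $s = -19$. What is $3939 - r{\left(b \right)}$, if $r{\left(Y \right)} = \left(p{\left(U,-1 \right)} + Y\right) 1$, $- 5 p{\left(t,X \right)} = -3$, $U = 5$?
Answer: $\frac{531659}{135} \approx 3938.2$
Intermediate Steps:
$p{\left(t,X \right)} = \frac{3}{5}$ ($p{\left(t,X \right)} = \left(- \frac{1}{5}\right) \left(-3\right) = \frac{3}{5}$)
$b = \frac{5}{27}$ ($b = \frac{-19 + 9}{-33 - 21} = - \frac{10}{-54} = \left(-10\right) \left(- \frac{1}{54}\right) = \frac{5}{27} \approx 0.18519$)
$r{\left(Y \right)} = \frac{3}{5} + Y$ ($r{\left(Y \right)} = \left(\frac{3}{5} + Y\right) 1 = \frac{3}{5} + Y$)
$3939 - r{\left(b \right)} = 3939 - \left(\frac{3}{5} + \frac{5}{27}\right) = 3939 - \frac{106}{135} = \frac{531659}{135}$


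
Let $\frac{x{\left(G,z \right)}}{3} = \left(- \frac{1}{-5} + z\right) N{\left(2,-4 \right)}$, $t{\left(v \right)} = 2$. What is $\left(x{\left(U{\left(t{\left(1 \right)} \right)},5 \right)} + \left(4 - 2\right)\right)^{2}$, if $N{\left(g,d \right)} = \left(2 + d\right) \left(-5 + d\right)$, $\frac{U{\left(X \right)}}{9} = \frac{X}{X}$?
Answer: $\frac{1999396}{25} \approx 79976.0$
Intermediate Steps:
$U{\left(X \right)} = 9$ ($U{\left(X \right)} = 9 \frac{X}{X} = 9 \cdot 1 = 9$)
$N{\left(g,d \right)} = \left(-5 + d\right) \left(2 + d\right)$
$x{\left(G,z \right)} = \frac{54}{5} + 54 z$ ($x{\left(G,z \right)} = 3 \left(- \frac{1}{-5} + z\right) \left(-10 + \left(-4\right)^{2} - -12\right) = 3 \left(\left(-1\right) \left(- \frac{1}{5}\right) + z\right) \left(-10 + 16 + 12\right) = 3 \left(\frac{1}{5} + z\right) 18 = 3 \left(\frac{18}{5} + 18 z\right) = \frac{54}{5} + 54 z$)
$\left(x{\left(U{\left(t{\left(1 \right)} \right)},5 \right)} + \left(4 - 2\right)\right)^{2} = \left(\left(\frac{54}{5} + 54 \cdot 5\right) + \left(4 - 2\right)\right)^{2} = \left(\left(\frac{54}{5} + 270\right) + \left(4 - 2\right)\right)^{2} = \left(\frac{1404}{5} + 2\right)^{2} = \left(\frac{1414}{5}\right)^{2} = \frac{1999396}{25}$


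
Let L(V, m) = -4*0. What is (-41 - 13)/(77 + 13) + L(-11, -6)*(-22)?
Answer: -⅗ ≈ -0.60000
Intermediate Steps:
L(V, m) = 0
(-41 - 13)/(77 + 13) + L(-11, -6)*(-22) = (-41 - 13)/(77 + 13) + 0*(-22) = -54/90 + 0 = -54*1/90 + 0 = -⅗ + 0 = -⅗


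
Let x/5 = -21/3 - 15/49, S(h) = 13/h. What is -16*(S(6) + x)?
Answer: 80824/147 ≈ 549.82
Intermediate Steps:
x = -1790/49 (x = 5*(-21/3 - 15/49) = 5*(-21*1/3 - 15*1/49) = 5*(-7 - 15/49) = 5*(-358/49) = -1790/49 ≈ -36.531)
-16*(S(6) + x) = -16*(13/6 - 1790/49) = -16*(-10103/294) = 80824/147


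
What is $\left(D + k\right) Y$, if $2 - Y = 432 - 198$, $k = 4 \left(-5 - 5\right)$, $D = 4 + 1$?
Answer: $8120$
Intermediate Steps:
$D = 5$
$k = -40$ ($k = 4 \left(-10\right) = -40$)
$Y = -232$ ($Y = 2 - \left(432 - 198\right) = 2 - 234 = -232$)
$\left(D + k\right) Y = \left(5 - 40\right) \left(-232\right) = \left(-35\right) \left(-232\right) = 8120$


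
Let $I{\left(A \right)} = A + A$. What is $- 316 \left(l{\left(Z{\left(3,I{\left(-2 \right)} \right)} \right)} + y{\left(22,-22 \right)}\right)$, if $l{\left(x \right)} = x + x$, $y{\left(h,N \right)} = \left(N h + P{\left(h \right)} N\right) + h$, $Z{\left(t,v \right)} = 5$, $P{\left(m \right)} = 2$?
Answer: $156736$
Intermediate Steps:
$I{\left(A \right)} = 2 A$
$y{\left(h,N \right)} = h + 2 N + N h$ ($y{\left(h,N \right)} = \left(N h + 2 N\right) + h = \left(2 N + N h\right) + h = h + 2 N + N h$)
$l{\left(x \right)} = 2 x$
$- 316 \left(l{\left(Z{\left(3,I{\left(-2 \right)} \right)} \right)} + y{\left(22,-22 \right)}\right) = - 316 \left(2 \cdot 5 + \left(22 + 2 \left(-22\right) - 484\right)\right) = - 316 \left(10 - 506\right) = \left(-316\right) \left(-496\right) = 156736$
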